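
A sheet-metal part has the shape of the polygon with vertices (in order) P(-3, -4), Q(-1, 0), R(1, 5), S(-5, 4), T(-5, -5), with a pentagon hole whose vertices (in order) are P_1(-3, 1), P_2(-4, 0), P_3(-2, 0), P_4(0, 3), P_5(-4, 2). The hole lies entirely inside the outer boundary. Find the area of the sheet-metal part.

Outer boundary:
Apply Gauss's area formula: 2A = Σ (x_i·y_{i+1} − x_{i+1}·y_i), indices taken mod 5.
P→Q: (-3)(0) − (-1)(-4) = -4
Q→R: (-1)(5) − (1)(0) = -5
R→S: (1)(4) − (-5)(5) = 29
S→T: (-5)(-5) − (-5)(4) = 45
T→P: (-5)(-4) − (-3)(-5) = 5
Σ = 70
Area = |Σ|/2 = 35.
Hole:
Σ = (4) + (0) + (-6) + (12) + (2) = 12
Area = |Σ|/2 = 6.
Net area = 35 − 6 = 29.

29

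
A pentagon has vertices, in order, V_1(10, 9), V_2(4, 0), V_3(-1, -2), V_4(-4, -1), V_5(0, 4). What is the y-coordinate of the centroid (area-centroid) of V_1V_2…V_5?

285/107

Apply the shoelace formula. First the cross-terms c_i = x_i·y_{i+1} − x_{i+1}·y_i:
  -36, -8, -7, -16, -40  ⇒  2A = -107, A = -53.5.
Then Σ (y_i + y_{i+1})·c_i = -855, so ȳ = -855 / (6·(-53.5)) = 285/107.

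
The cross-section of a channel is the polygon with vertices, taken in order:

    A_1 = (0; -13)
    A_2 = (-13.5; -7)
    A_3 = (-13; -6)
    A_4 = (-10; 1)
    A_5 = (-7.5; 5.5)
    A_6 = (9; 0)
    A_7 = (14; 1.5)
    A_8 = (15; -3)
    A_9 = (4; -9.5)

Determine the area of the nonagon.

Apply the shoelace (surveyor's) formula: 2A = Σ (x_i·y_{i+1} − x_{i+1}·y_i), indices taken mod 9.
Cross-terms: -175.5, -10, -73, -47.5, -49.5, 13.5, -64.5, -130.5, -52  ⇒  Σ = -589
Area = |Σ|/2 = 294.5.

294.5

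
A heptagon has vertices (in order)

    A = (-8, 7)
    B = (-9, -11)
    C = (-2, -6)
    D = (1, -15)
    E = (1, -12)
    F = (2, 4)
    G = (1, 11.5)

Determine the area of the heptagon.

184

Σ = (151) + (32) + (36) + (3) + (28) + (19) + (99) = 368
Area = |Σ|/2 = 184.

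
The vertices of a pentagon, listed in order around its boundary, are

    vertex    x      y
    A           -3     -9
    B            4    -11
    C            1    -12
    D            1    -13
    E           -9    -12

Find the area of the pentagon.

26.5

Apply the surveyor's formula: 2A = Σ (x_i·y_{i+1} − x_{i+1}·y_i), indices taken mod 5.
A→B: (-3)(-11) − (4)(-9) = 69
B→C: (4)(-12) − (1)(-11) = -37
C→D: (1)(-13) − (1)(-12) = -1
D→E: (1)(-12) − (-9)(-13) = -129
E→A: (-9)(-9) − (-3)(-12) = 45
Σ = -53
Area = |Σ|/2 = 26.5.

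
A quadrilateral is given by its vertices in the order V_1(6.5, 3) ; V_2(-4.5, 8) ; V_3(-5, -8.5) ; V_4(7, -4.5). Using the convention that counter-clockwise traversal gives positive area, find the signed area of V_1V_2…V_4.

Apply Gauss's area formula: 2A = Σ (x_i·y_{i+1} − x_{i+1}·y_i), indices taken mod 4.
V_1→V_2: (6.5)(8) − (-4.5)(3) = 65.5
V_2→V_3: (-4.5)(-8.5) − (-5)(8) = 78.25
V_3→V_4: (-5)(-4.5) − (7)(-8.5) = 82
V_4→V_1: (7)(3) − (6.5)(-4.5) = 50.25
Σ = 276
Signed area = Σ/2 = 138 (positive ⇒ counter-clockwise traversal).

138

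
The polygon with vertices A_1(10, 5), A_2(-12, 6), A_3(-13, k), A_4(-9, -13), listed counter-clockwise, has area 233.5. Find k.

The doubled signed area Σ (x_i y_{i+1} − x_{i+1} y_i) is linear in k.
With k=0 it equals 452; the coefficient of k is -3 (from the two edges through A_3).
So -3·k + 452 = 2·233.5 = 467 ⇒ k = -5.

-5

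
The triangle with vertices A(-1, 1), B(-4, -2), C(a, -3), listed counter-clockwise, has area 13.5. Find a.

4

Write out the shoelace sum; only the two edges meeting at C involve a:
2·Area = [((-4)·(-3) − a·(-2)) + (a·1 − (-1)·(-3))] + 6
       = 3·a + 15 = 27
⇒ a = 4.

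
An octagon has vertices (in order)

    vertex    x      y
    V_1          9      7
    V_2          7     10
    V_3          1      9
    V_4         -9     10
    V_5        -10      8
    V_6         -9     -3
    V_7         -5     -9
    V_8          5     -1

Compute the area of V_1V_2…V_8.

Apply the surveyor's formula: 2A = Σ (x_i·y_{i+1} − x_{i+1}·y_i), indices taken mod 8.
V_1→V_2: (9)(10) − (7)(7) = 41
V_2→V_3: (7)(9) − (1)(10) = 53
V_3→V_4: (1)(10) − (-9)(9) = 91
V_4→V_5: (-9)(8) − (-10)(10) = 28
V_5→V_6: (-10)(-3) − (-9)(8) = 102
V_6→V_7: (-9)(-9) − (-5)(-3) = 66
V_7→V_8: (-5)(-1) − (5)(-9) = 50
V_8→V_1: (5)(7) − (9)(-1) = 44
Σ = 475
Area = |Σ|/2 = 237.5.

237.5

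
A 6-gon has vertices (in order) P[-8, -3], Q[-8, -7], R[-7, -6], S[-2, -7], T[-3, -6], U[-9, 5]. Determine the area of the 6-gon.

28.5

Apply Gauss's area formula: 2A = Σ (x_i·y_{i+1} − x_{i+1}·y_i), indices taken mod 6.
Σ = (32) + (-1) + (37) + (-9) + (-69) + (67) = 57
Area = |Σ|/2 = 28.5.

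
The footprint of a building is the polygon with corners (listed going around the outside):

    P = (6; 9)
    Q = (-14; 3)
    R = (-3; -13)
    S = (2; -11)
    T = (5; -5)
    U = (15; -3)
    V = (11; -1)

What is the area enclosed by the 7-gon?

311

Apply Gauss's area formula: 2A = Σ (x_i·y_{i+1} − x_{i+1}·y_i), indices taken mod 7.
P→Q: (6)(3) − (-14)(9) = 144
Q→R: (-14)(-13) − (-3)(3) = 191
R→S: (-3)(-11) − (2)(-13) = 59
S→T: (2)(-5) − (5)(-11) = 45
T→U: (5)(-3) − (15)(-5) = 60
U→V: (15)(-1) − (11)(-3) = 18
V→P: (11)(9) − (6)(-1) = 105
Σ = 622
Area = |Σ|/2 = 311.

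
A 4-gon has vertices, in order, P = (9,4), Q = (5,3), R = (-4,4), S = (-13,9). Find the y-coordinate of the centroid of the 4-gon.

Apply the shoelace formula. First the cross-terms c_i = x_i·y_{i+1} − x_{i+1}·y_i:
  7, 32, 16, -133  ⇒  2A = -78, A = -39.
Then Σ (y_i + y_{i+1})·c_i = -1248, so ȳ = -1248 / (6·(-39)) = 16/3.

16/3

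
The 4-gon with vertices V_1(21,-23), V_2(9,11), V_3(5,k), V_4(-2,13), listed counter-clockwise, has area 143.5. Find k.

Write out the shoelace sum; only the two edges meeting at V_3 involve k:
2·Area = [(9·k − 5·11) + (5·13 − (-2)·k)] + 211
       = 11·k + 221 = 287
⇒ k = 6.

6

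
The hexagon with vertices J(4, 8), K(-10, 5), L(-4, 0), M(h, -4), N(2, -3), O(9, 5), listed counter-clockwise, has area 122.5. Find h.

The doubled signed area Σ (x_i y_{i+1} − x_{i+1} y_i) is linear in h.
With h=0 it equals 233; the coefficient of h is -3 (from the two edges through M).
So -3·h + 233 = 2·122.5 = 245 ⇒ h = -4.

-4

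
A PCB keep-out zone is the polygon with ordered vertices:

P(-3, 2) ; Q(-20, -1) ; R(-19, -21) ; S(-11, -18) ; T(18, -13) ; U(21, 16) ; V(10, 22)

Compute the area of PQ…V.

Apply the shoelace formula: 2A = Σ (x_i·y_{i+1} − x_{i+1}·y_i), indices taken mod 7.
Σ = (43) + (401) + (111) + (467) + (561) + (302) + (86) = 1971
Area = |Σ|/2 = 985.5.

985.5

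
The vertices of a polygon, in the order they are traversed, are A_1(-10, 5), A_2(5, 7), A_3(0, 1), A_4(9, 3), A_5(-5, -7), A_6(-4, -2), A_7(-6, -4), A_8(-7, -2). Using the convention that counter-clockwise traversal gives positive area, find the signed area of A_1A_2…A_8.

Σ = (-95) + (5) + (-9) + (-48) + (-18) + (4) + (-16) + (-55) = -232
Signed area = Σ/2 = -116 (negative ⇒ clockwise traversal).

-116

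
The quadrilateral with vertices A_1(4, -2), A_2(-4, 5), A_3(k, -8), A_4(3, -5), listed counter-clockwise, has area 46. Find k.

-1

The doubled signed area Σ (x_i y_{i+1} − x_{i+1} y_i) is linear in k.
With k=0 it equals 82; the coefficient of k is -10 (from the two edges through A_3).
So -10·k + 82 = 2·46 = 92 ⇒ k = -1.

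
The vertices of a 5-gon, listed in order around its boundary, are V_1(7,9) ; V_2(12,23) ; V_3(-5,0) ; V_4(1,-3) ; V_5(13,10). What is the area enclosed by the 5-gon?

139.5

Apply the shoelace formula: 2A = Σ (x_i·y_{i+1} − x_{i+1}·y_i), indices taken mod 5.
Cross-terms: 53, 115, 15, 49, 47  ⇒  Σ = 279
Area = |Σ|/2 = 139.5.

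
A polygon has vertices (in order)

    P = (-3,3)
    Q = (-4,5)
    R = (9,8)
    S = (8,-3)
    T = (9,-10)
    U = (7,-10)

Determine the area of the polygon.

Apply the surveyor's formula: 2A = Σ (x_i·y_{i+1} − x_{i+1}·y_i), indices taken mod 6.
Cross-terms: -3, -77, -91, -53, -20, -9  ⇒  Σ = -253
Area = |Σ|/2 = 126.5.

126.5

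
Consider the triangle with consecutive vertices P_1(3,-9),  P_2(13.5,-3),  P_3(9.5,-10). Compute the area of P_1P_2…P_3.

Apply the surveyor's formula: 2A = Σ (x_i·y_{i+1} − x_{i+1}·y_i), indices taken mod 3.
Σ = (112.5) + (-106.5) + (-55.5) = -49.5
Area = |Σ|/2 = 24.75.

24.75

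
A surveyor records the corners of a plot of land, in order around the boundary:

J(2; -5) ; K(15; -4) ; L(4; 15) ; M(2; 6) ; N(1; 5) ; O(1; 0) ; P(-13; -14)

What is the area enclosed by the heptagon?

Apply Gauss's area formula: 2A = Σ (x_i·y_{i+1} − x_{i+1}·y_i), indices taken mod 7.
Cross-terms: 67, 241, -6, 4, -5, -14, 93  ⇒  Σ = 380
Area = |Σ|/2 = 190.

190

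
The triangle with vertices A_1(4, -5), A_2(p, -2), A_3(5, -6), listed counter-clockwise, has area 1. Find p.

-1

The doubled signed area Σ (x_i y_{i+1} − x_{i+1} y_i) is linear in p.
With p=0 it equals 1; the coefficient of p is -1 (from the two edges through A_2).
So -1·p + 1 = 2·1 = 2 ⇒ p = -1.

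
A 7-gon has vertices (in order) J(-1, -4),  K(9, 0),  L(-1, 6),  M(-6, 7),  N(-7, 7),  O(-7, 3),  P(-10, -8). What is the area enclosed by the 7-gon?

136

Apply the surveyor's formula: 2A = Σ (x_i·y_{i+1} − x_{i+1}·y_i), indices taken mod 7.
Cross-terms: 36, 54, 29, 7, 28, 86, 32  ⇒  Σ = 272
Area = |Σ|/2 = 136.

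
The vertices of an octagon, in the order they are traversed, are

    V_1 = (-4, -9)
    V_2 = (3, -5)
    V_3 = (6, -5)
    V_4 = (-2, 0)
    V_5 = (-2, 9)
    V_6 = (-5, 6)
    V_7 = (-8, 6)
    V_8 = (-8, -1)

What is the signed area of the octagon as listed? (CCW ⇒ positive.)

Σ = (47) + (15) + (-10) + (-18) + (33) + (18) + (56) + (68) = 209
Signed area = Σ/2 = 104.5 (positive ⇒ counter-clockwise traversal).

104.5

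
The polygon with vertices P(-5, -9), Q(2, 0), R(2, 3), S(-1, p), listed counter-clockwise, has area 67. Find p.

14

Write out the shoelace sum; only the two edges meeting at S involve p:
2·Area = [(2·p − (-1)·3) + ((-1)·(-9) − (-5)·p)] + 24
       = 7·p + 36 = 134
⇒ p = 14.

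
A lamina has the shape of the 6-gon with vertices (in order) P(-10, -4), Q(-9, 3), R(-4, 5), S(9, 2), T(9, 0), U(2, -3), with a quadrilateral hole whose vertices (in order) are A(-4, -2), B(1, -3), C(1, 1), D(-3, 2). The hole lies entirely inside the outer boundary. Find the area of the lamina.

Outer boundary:
Apply the surveyor's formula: 2A = Σ (x_i·y_{i+1} − x_{i+1}·y_i), indices taken mod 6.
Σ = (-66) + (-33) + (-53) + (-18) + (-27) + (-38) = -235
Area = |Σ|/2 = 117.5.
Hole:
Σ = (14) + (4) + (5) + (14) = 37
Area = |Σ|/2 = 18.5.
Net area = 117.5 − 18.5 = 99.

99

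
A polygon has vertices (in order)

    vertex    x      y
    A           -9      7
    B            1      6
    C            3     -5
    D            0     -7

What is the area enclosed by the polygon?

84

Apply the shoelace formula: 2A = Σ (x_i·y_{i+1} − x_{i+1}·y_i), indices taken mod 4.
Σ = (-61) + (-23) + (-21) + (-63) = -168
Area = |Σ|/2 = 84.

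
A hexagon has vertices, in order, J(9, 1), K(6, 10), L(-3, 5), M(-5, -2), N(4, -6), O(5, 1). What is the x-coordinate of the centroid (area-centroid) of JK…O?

52/27

Apply the shoelace (surveyor's) formula. First the cross-terms c_i = x_i·y_{i+1} − x_{i+1}·y_i:
  84, 60, 31, 38, 34, -4  ⇒  2A = 243, A = 121.5.
Then Σ (x_i + x_{i+1})·c_i = 1404, so x̄ = 1404 / (6·121.5) = 52/27.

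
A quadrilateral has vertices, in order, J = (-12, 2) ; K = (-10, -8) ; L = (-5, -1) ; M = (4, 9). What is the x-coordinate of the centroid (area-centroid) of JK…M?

Apply the shoelace (surveyor's) formula. First the cross-terms c_i = x_i·y_{i+1} − x_{i+1}·y_i:
  116, -30, -41, 116  ⇒  2A = 161, A = 80.5.
Then Σ (x_i + x_{i+1})·c_i = -2989, so x̄ = -2989 / (6·80.5) = -427/69.

-427/69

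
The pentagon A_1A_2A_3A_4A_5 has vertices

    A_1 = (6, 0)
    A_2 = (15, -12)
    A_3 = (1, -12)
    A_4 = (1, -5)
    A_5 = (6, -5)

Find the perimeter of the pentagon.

|A_1A_2| = √((9)² + (-12)²) = √225 = 15
|A_2A_3| = √((-14)² + (0)²) = √196 = 14
|A_3A_4| = √((0)² + (7)²) = √49 = 7
|A_4A_5| = √((5)² + (0)²) = √25 = 5
|A_5A_1| = √((0)² + (5)²) = √25 = 5
Perimeter = 15 + 14 + 7 + 5 + 5 = 46.

46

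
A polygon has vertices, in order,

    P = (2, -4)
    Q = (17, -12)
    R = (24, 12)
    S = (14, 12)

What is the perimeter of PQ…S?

|PQ| = √((15)² + (-8)²) = √289 = 17
|QR| = √((7)² + (24)²) = √625 = 25
|RS| = √((-10)² + (0)²) = √100 = 10
|SP| = √((-12)² + (-16)²) = √400 = 20
Perimeter = 17 + 25 + 10 + 20 = 72.

72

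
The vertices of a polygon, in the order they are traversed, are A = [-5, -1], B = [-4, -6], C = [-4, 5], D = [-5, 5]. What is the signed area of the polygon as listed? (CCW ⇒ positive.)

8.5

Apply Gauss's area formula: 2A = Σ (x_i·y_{i+1} − x_{i+1}·y_i), indices taken mod 4.
A→B: (-5)(-6) − (-4)(-1) = 26
B→C: (-4)(5) − (-4)(-6) = -44
C→D: (-4)(5) − (-5)(5) = 5
D→A: (-5)(-1) − (-5)(5) = 30
Σ = 17
Signed area = Σ/2 = 8.5 (positive ⇒ counter-clockwise traversal).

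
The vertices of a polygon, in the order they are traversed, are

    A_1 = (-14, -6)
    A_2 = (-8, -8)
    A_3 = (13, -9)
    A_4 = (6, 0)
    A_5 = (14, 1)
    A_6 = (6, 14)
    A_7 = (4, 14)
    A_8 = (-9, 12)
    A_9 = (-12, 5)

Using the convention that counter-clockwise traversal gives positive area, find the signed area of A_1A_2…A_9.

Apply the shoelace formula: 2A = Σ (x_i·y_{i+1} − x_{i+1}·y_i), indices taken mod 9.
Cross-terms: 64, 176, 54, 6, 190, 28, 174, 99, 142  ⇒  Σ = 933
Signed area = Σ/2 = 466.5 (positive ⇒ counter-clockwise traversal).

466.5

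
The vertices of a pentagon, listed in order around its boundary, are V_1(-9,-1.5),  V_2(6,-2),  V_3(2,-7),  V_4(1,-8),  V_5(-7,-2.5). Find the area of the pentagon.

Σ = (27) + (-38) + (-9) + (-58.5) + (-12) = -90.5
Area = |Σ|/2 = 45.25.

45.25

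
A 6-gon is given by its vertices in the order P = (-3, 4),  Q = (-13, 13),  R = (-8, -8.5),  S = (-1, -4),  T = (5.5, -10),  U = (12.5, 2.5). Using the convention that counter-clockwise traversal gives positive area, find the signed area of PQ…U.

239.625

Apply the shoelace (surveyor's) formula: 2A = Σ (x_i·y_{i+1} − x_{i+1}·y_i), indices taken mod 6.
Σ = (13) + (214.5) + (23.5) + (32) + (138.75) + (57.5) = 479.25
Signed area = Σ/2 = 239.625 (positive ⇒ counter-clockwise traversal).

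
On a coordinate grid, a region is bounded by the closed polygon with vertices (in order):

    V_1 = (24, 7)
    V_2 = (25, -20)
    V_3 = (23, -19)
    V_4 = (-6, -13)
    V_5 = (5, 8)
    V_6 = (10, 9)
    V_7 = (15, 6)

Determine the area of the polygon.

Apply the shoelace (surveyor's) formula: 2A = Σ (x_i·y_{i+1} − x_{i+1}·y_i), indices taken mod 7.
Σ = (-655) + (-15) + (-413) + (17) + (-35) + (-75) + (-39) = -1215
Area = |Σ|/2 = 607.5.

607.5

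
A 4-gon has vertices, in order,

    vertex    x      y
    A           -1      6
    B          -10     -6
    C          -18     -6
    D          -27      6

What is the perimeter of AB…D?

|AB| = √((-9)² + (-12)²) = √225 = 15
|BC| = √((-8)² + (0)²) = √64 = 8
|CD| = √((-9)² + (12)²) = √225 = 15
|DA| = √((26)² + (0)²) = √676 = 26
Perimeter = 15 + 8 + 15 + 26 = 64.

64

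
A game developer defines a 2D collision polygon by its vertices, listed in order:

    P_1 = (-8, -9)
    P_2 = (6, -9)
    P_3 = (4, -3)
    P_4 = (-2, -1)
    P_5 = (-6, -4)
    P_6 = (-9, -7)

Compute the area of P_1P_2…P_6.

83.5

Apply the shoelace (surveyor's) formula: 2A = Σ (x_i·y_{i+1} − x_{i+1}·y_i), indices taken mod 6.
Σ = (126) + (18) + (-10) + (2) + (6) + (25) = 167
Area = |Σ|/2 = 83.5.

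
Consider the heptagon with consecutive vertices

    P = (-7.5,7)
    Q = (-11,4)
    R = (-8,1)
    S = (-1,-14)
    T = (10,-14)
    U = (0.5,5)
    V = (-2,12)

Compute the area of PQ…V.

Cross-terms: 47, 21, 113, 154, 57, 16, 76  ⇒  Σ = 484
Area = |Σ|/2 = 242.

242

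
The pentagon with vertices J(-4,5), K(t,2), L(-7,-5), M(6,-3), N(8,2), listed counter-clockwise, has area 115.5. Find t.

-9

Write out the shoelace sum; only the two edges meeting at K involve t:
2·Area = [((-4)·2 − t·5) + (t·(-5) − (-7)·2)] + 135
       = -10·t + 141 = 231
⇒ t = -9.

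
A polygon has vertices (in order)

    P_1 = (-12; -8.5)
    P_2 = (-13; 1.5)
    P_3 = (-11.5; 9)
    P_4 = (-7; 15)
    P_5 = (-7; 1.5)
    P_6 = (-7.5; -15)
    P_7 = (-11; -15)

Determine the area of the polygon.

P_1→P_2: (-12)(1.5) − (-13)(-8.5) = -128.5
P_2→P_3: (-13)(9) − (-11.5)(1.5) = -99.75
P_3→P_4: (-11.5)(15) − (-7)(9) = -109.5
P_4→P_5: (-7)(1.5) − (-7)(15) = 94.5
P_5→P_6: (-7)(-15) − (-7.5)(1.5) = 116.25
P_6→P_7: (-7.5)(-15) − (-11)(-15) = -52.5
P_7→P_1: (-11)(-8.5) − (-12)(-15) = -86.5
Σ = -266
Area = |Σ|/2 = 133.

133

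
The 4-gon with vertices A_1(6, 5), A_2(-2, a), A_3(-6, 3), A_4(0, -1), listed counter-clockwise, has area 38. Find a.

The doubled signed area Σ (x_i y_{i+1} − x_{i+1} y_i) is linear in a.
With a=0 it equals 16; the coefficient of a is 12 (from the two edges through A_2).
So 12·a + 16 = 2·38 = 76 ⇒ a = 5.

5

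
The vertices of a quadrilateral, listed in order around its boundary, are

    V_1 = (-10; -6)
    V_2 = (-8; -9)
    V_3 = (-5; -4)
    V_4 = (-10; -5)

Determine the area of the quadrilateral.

Apply the surveyor's formula: 2A = Σ (x_i·y_{i+1} − x_{i+1}·y_i), indices taken mod 4.
Σ = (42) + (-13) + (-15) + (10) = 24
Area = |Σ|/2 = 12.

12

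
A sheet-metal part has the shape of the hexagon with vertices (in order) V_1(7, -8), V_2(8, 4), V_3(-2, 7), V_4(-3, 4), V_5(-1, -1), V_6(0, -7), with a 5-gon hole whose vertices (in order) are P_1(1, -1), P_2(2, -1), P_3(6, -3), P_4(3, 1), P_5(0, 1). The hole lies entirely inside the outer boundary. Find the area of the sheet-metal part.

107

Outer boundary:
Σ = (92) + (64) + (13) + (7) + (7) + (49) = 232
Area = |Σ|/2 = 116.
Hole:
Σ = (1) + (0) + (15) + (3) + (-1) = 18
Area = |Σ|/2 = 9.
Net area = 116 − 9 = 107.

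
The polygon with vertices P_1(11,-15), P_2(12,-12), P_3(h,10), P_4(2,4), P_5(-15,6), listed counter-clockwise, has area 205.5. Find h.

The doubled signed area Σ (x_i y_{i+1} − x_{i+1} y_i) is linear in h.
With h=0 it equals 379; the coefficient of h is 16 (from the two edges through P_3).
So 16·h + 379 = 2·205.5 = 411 ⇒ h = 2.

2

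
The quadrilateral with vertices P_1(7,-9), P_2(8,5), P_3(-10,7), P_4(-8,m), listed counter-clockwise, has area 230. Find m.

-7

The doubled signed area Σ (x_i y_{i+1} − x_{i+1} y_i) is linear in m.
With m=0 it equals 341; the coefficient of m is -17 (from the two edges through P_4).
So -17·m + 341 = 2·230 = 460 ⇒ m = -7.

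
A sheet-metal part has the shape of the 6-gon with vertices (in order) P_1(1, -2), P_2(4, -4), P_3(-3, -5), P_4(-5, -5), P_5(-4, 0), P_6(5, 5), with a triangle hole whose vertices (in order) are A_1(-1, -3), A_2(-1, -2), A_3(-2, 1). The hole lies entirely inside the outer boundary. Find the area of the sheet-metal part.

46

Outer boundary:
Apply Gauss's area formula: 2A = Σ (x_i·y_{i+1} − x_{i+1}·y_i), indices taken mod 6.
Σ = (4) + (-32) + (-10) + (-20) + (-20) + (-15) = -93
Area = |Σ|/2 = 46.5.
Hole:
Apply the shoelace formula: 2A = Σ (x_i·y_{i+1} − x_{i+1}·y_i), indices taken mod 3.
Σ = (-1) + (-5) + (7) = 1
Area = |Σ|/2 = 0.5.
Net area = 46.5 − 0.5 = 46.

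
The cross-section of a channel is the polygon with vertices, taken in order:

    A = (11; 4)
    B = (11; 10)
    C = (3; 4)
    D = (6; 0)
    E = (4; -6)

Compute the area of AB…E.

51

Cross-terms: 66, 14, -24, -36, 82  ⇒  Σ = 102
Area = |Σ|/2 = 51.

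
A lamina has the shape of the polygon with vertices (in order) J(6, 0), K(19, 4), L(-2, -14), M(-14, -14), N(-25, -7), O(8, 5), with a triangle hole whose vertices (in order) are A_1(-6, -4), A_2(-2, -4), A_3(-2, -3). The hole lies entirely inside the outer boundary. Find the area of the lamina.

374.5

Outer boundary:
J→K: (6)(4) − (19)(0) = 24
K→L: (19)(-14) − (-2)(4) = -258
L→M: (-2)(-14) − (-14)(-14) = -168
M→N: (-14)(-7) − (-25)(-14) = -252
N→O: (-25)(5) − (8)(-7) = -69
O→J: (8)(0) − (6)(5) = -30
Σ = -753
Area = |Σ|/2 = 376.5.
Hole:
A_1→A_2: (-6)(-4) − (-2)(-4) = 16
A_2→A_3: (-2)(-3) − (-2)(-4) = -2
A_3→A_1: (-2)(-4) − (-6)(-3) = -10
Σ = 4
Area = |Σ|/2 = 2.
Net area = 376.5 − 2 = 374.5.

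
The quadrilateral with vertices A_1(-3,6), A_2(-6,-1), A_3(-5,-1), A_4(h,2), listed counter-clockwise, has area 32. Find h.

The doubled signed area Σ (x_i y_{i+1} − x_{i+1} y_i) is linear in h.
With h=0 it equals 36; the coefficient of h is 7 (from the two edges through A_4).
So 7·h + 36 = 2·32 = 64 ⇒ h = 4.

4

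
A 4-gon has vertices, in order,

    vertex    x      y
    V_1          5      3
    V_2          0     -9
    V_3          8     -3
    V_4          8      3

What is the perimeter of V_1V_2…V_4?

|V_1V_2| = √((-5)² + (-12)²) = √169 = 13
|V_2V_3| = √((8)² + (6)²) = √100 = 10
|V_3V_4| = √((0)² + (6)²) = √36 = 6
|V_4V_1| = √((-3)² + (0)²) = √9 = 3
Perimeter = 13 + 10 + 6 + 3 = 32.

32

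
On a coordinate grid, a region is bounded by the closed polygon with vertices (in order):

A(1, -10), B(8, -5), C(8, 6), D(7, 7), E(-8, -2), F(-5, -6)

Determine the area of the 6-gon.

Apply the shoelace formula: 2A = Σ (x_i·y_{i+1} − x_{i+1}·y_i), indices taken mod 6.
Cross-terms: 75, 88, 14, 42, 38, 56  ⇒  Σ = 313
Area = |Σ|/2 = 156.5.

156.5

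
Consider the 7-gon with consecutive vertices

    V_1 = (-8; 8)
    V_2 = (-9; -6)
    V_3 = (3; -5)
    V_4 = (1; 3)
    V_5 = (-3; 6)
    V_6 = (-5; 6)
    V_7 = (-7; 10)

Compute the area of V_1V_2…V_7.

Apply the shoelace formula: 2A = Σ (x_i·y_{i+1} − x_{i+1}·y_i), indices taken mod 7.
Σ = (120) + (63) + (14) + (15) + (12) + (-8) + (24) = 240
Area = |Σ|/2 = 120.

120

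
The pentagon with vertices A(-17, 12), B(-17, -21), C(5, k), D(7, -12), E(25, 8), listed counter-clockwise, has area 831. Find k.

Write out the shoelace sum; only the two edges meeting at C involve k:
2·Area = [((-17)·k − 5·(-21)) + (5·(-12) − 7·k)] + 1353
       = -24·k + 1398 = 1662
⇒ k = -11.

-11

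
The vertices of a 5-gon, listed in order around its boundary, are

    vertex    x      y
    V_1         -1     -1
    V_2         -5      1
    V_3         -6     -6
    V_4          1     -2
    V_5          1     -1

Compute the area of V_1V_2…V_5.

Apply the shoelace (surveyor's) formula: 2A = Σ (x_i·y_{i+1} − x_{i+1}·y_i), indices taken mod 5.
V_1→V_2: (-1)(1) − (-5)(-1) = -6
V_2→V_3: (-5)(-6) − (-6)(1) = 36
V_3→V_4: (-6)(-2) − (1)(-6) = 18
V_4→V_5: (1)(-1) − (1)(-2) = 1
V_5→V_1: (1)(-1) − (-1)(-1) = -2
Σ = 47
Area = |Σ|/2 = 23.5.

23.5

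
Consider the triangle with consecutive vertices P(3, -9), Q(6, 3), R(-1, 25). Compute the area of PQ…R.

Apply Gauss's area formula: 2A = Σ (x_i·y_{i+1} − x_{i+1}·y_i), indices taken mod 3.
Σ = (63) + (153) + (-66) = 150
Area = |Σ|/2 = 75.

75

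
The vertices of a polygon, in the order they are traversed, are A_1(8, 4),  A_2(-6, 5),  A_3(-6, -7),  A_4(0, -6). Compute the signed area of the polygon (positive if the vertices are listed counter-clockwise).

Apply the surveyor's formula: 2A = Σ (x_i·y_{i+1} − x_{i+1}·y_i), indices taken mod 4.
Σ = (64) + (72) + (36) + (48) = 220
Signed area = Σ/2 = 110 (positive ⇒ counter-clockwise traversal).

110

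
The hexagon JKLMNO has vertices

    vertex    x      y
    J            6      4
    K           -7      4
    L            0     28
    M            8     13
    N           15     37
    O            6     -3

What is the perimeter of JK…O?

128

|JK| = √((-13)² + (0)²) = √169 = 13
|KL| = √((7)² + (24)²) = √625 = 25
|LM| = √((8)² + (-15)²) = √289 = 17
|MN| = √((7)² + (24)²) = √625 = 25
|NO| = √((-9)² + (-40)²) = √1681 = 41
|OJ| = √((0)² + (7)²) = √49 = 7
Perimeter = 13 + 25 + 17 + 25 + 41 + 7 = 128.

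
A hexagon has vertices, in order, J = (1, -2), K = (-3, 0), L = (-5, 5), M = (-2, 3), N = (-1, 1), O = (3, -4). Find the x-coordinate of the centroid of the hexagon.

Apply the shoelace formula. First the cross-terms c_i = x_i·y_{i+1} − x_{i+1}·y_i:
  -6, -15, -5, 1, 1, -2  ⇒  2A = -26, A = -13.
Then Σ (x_i + x_{i+1})·c_i = 158, so x̄ = 158 / (6·(-13)) = -79/39.

-79/39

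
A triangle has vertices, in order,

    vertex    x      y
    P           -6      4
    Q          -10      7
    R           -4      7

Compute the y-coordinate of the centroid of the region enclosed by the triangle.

6

Apply the surveyor's formula. First the cross-terms c_i = x_i·y_{i+1} − x_{i+1}·y_i:
  -2, -42, 26  ⇒  2A = -18, A = -9.
Then Σ (y_i + y_{i+1})·c_i = -324, so ȳ = -324 / (6·(-9)) = 6.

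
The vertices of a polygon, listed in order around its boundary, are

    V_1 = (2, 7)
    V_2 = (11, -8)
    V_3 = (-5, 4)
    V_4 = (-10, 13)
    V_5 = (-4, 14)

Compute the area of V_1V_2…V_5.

Apply the shoelace (surveyor's) formula: 2A = Σ (x_i·y_{i+1} − x_{i+1}·y_i), indices taken mod 5.
Σ = (-93) + (4) + (-25) + (-88) + (-56) = -258
Area = |Σ|/2 = 129.

129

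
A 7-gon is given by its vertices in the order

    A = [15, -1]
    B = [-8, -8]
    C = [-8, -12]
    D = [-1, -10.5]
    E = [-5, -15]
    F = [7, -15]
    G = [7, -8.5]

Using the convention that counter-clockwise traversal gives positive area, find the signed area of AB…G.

142.25

Σ = (-128) + (32) + (72) + (-37.5) + (180) + (45.5) + (120.5) = 284.5
Signed area = Σ/2 = 142.25 (positive ⇒ counter-clockwise traversal).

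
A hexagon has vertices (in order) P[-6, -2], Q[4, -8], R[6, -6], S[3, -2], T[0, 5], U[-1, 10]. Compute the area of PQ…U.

84

Apply the shoelace (surveyor's) formula: 2A = Σ (x_i·y_{i+1} − x_{i+1}·y_i), indices taken mod 6.
Σ = (56) + (24) + (6) + (15) + (5) + (62) = 168
Area = |Σ|/2 = 84.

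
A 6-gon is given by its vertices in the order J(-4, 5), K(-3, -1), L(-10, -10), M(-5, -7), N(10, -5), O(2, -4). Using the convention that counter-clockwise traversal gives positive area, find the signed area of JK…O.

Cross-terms: 19, 20, 20, 95, -30, -6  ⇒  Σ = 118
Signed area = Σ/2 = 59 (positive ⇒ counter-clockwise traversal).

59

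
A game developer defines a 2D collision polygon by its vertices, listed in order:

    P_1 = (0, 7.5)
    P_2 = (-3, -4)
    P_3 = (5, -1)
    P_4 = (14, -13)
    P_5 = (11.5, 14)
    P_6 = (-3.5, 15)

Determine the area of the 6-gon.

Apply the shoelace formula: 2A = Σ (x_i·y_{i+1} − x_{i+1}·y_i), indices taken mod 6.
Cross-terms: 22.5, 23, -51, 345.5, 221.5, -26.25  ⇒  Σ = 535.25
Area = |Σ|/2 = 267.625.

267.625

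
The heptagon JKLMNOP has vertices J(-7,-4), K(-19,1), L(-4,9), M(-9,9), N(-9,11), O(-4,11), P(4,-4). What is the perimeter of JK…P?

|JK| = √((-12)² + (5)²) = √169 = 13
|KL| = √((15)² + (8)²) = √289 = 17
|LM| = √((-5)² + (0)²) = √25 = 5
|MN| = √((0)² + (2)²) = √4 = 2
|NO| = √((5)² + (0)²) = √25 = 5
|OP| = √((8)² + (-15)²) = √289 = 17
|PJ| = √((-11)² + (0)²) = √121 = 11
Perimeter = 13 + 17 + 5 + 2 + 5 + 17 + 11 = 70.

70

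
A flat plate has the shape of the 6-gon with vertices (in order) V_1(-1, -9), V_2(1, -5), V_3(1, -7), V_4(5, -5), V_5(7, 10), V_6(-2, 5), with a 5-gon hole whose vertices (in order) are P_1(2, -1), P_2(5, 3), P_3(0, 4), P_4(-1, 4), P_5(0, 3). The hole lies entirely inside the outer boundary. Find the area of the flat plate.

89.5

Outer boundary:
Apply the shoelace formula: 2A = Σ (x_i·y_{i+1} − x_{i+1}·y_i), indices taken mod 6.
Σ = (14) + (-2) + (30) + (85) + (55) + (23) = 205
Area = |Σ|/2 = 102.5.
Hole:
Apply the shoelace (surveyor's) formula: 2A = Σ (x_i·y_{i+1} − x_{i+1}·y_i), indices taken mod 5.
Σ = (11) + (20) + (4) + (-3) + (-6) = 26
Area = |Σ|/2 = 13.
Net area = 102.5 − 13 = 89.5.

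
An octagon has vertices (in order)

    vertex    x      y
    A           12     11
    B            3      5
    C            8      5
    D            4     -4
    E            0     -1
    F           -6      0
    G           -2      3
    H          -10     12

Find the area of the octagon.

163

Apply the surveyor's formula: 2A = Σ (x_i·y_{i+1} − x_{i+1}·y_i), indices taken mod 8.
Cross-terms: 27, -25, -52, -4, -6, -18, 6, -254  ⇒  Σ = -326
Area = |Σ|/2 = 163.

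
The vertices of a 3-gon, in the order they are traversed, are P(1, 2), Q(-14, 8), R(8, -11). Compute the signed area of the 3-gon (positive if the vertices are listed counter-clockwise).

Apply the surveyor's formula: 2A = Σ (x_i·y_{i+1} − x_{i+1}·y_i), indices taken mod 3.
P→Q: (1)(8) − (-14)(2) = 36
Q→R: (-14)(-11) − (8)(8) = 90
R→P: (8)(2) − (1)(-11) = 27
Σ = 153
Signed area = Σ/2 = 76.5 (positive ⇒ counter-clockwise traversal).

76.5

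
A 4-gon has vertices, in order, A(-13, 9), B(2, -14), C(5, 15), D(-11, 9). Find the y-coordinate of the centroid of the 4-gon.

Apply the shoelace formula. First the cross-terms c_i = x_i·y_{i+1} − x_{i+1}·y_i:
  164, 100, 210, 18  ⇒  2A = 492, A = 246.
Then Σ (y_i + y_{i+1})·c_i = 4644, so ȳ = 4644 / (6·246) = 129/41.

129/41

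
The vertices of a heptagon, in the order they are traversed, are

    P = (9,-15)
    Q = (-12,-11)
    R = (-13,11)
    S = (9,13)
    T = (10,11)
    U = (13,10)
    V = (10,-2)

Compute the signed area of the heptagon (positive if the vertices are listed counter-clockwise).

Σ = (-279) + (-275) + (-268) + (-31) + (-43) + (-126) + (-132) = -1154
Signed area = Σ/2 = -577 (negative ⇒ clockwise traversal).

-577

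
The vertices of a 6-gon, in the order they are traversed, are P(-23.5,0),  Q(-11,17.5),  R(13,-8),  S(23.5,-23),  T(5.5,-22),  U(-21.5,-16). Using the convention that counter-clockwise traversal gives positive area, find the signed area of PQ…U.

Cross-terms: -411.25, -139.5, -111, -390.5, -561, -376  ⇒  Σ = -1989.25
Signed area = Σ/2 = -994.625 (negative ⇒ clockwise traversal).

-994.625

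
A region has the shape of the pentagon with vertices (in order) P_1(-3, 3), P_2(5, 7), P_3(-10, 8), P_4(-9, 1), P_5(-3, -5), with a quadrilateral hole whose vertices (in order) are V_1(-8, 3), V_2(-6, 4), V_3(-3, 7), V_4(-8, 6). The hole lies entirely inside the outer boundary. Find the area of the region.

Outer boundary:
Σ = (-36) + (110) + (62) + (48) + (-24) = 160
Area = |Σ|/2 = 80.
Hole:
Σ = (-14) + (-30) + (38) + (24) = 18
Area = |Σ|/2 = 9.
Net area = 80 − 9 = 71.

71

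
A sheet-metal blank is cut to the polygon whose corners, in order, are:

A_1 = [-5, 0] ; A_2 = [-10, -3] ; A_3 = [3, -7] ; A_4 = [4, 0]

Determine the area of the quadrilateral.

61

Apply the surveyor's formula: 2A = Σ (x_i·y_{i+1} − x_{i+1}·y_i), indices taken mod 4.
A_1→A_2: (-5)(-3) − (-10)(0) = 15
A_2→A_3: (-10)(-7) − (3)(-3) = 79
A_3→A_4: (3)(0) − (4)(-7) = 28
A_4→A_1: (4)(0) − (-5)(0) = 0
Σ = 122
Area = |Σ|/2 = 61.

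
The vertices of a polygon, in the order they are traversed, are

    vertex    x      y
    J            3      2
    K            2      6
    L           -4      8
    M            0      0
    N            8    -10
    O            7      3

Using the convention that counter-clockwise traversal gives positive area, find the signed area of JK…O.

Apply the shoelace (surveyor's) formula: 2A = Σ (x_i·y_{i+1} − x_{i+1}·y_i), indices taken mod 6.
J→K: (3)(6) − (2)(2) = 14
K→L: (2)(8) − (-4)(6) = 40
L→M: (-4)(0) − (0)(8) = 0
M→N: (0)(-10) − (8)(0) = 0
N→O: (8)(3) − (7)(-10) = 94
O→J: (7)(2) − (3)(3) = 5
Σ = 153
Signed area = Σ/2 = 76.5 (positive ⇒ counter-clockwise traversal).

76.5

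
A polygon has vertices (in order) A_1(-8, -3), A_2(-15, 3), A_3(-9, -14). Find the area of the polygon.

Apply the shoelace (surveyor's) formula: 2A = Σ (x_i·y_{i+1} − x_{i+1}·y_i), indices taken mod 3.
Σ = (-69) + (237) + (-85) = 83
Area = |Σ|/2 = 41.5.

41.5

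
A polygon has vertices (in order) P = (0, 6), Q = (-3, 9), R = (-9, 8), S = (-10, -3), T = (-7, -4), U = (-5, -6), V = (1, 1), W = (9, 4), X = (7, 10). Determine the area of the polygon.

161.5

Cross-terms: 18, 57, 107, 19, 22, 1, -5, 62, 42  ⇒  Σ = 323
Area = |Σ|/2 = 161.5.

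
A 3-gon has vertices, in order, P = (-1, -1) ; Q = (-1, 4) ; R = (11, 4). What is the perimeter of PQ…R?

|PQ| = √((0)² + (5)²) = √25 = 5
|QR| = √((12)² + (0)²) = √144 = 12
|RP| = √((-12)² + (-5)²) = √169 = 13
Perimeter = 5 + 12 + 13 = 30.

30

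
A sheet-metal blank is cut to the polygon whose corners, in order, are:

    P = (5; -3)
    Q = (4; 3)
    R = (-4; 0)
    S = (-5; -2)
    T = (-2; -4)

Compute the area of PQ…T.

44.5

Apply the surveyor's formula: 2A = Σ (x_i·y_{i+1} − x_{i+1}·y_i), indices taken mod 5.
P→Q: (5)(3) − (4)(-3) = 27
Q→R: (4)(0) − (-4)(3) = 12
R→S: (-4)(-2) − (-5)(0) = 8
S→T: (-5)(-4) − (-2)(-2) = 16
T→P: (-2)(-3) − (5)(-4) = 26
Σ = 89
Area = |Σ|/2 = 44.5.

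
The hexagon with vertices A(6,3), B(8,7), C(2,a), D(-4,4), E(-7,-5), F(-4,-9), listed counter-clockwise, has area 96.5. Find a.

4

Write out the shoelace sum; only the two edges meeting at C involve a:
2·Area = [(8·a − 2·7) + (2·4 − (-4)·a)] + 151
       = 12·a + 145 = 193
⇒ a = 4.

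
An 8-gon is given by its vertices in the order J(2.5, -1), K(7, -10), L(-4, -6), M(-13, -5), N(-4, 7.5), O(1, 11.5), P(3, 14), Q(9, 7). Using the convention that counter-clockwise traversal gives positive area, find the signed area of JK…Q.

-240.5

Apply the surveyor's formula: 2A = Σ (x_i·y_{i+1} − x_{i+1}·y_i), indices taken mod 8.
Cross-terms: -18, -82, -58, -117.5, -53.5, -20.5, -105, -26.5  ⇒  Σ = -481
Signed area = Σ/2 = -240.5 (negative ⇒ clockwise traversal).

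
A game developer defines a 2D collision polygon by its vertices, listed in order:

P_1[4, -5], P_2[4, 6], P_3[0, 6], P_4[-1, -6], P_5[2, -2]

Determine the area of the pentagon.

Apply the surveyor's formula: 2A = Σ (x_i·y_{i+1} − x_{i+1}·y_i), indices taken mod 5.
P_1→P_2: (4)(6) − (4)(-5) = 44
P_2→P_3: (4)(6) − (0)(6) = 24
P_3→P_4: (0)(-6) − (-1)(6) = 6
P_4→P_5: (-1)(-2) − (2)(-6) = 14
P_5→P_1: (2)(-5) − (4)(-2) = -2
Σ = 86
Area = |Σ|/2 = 43.

43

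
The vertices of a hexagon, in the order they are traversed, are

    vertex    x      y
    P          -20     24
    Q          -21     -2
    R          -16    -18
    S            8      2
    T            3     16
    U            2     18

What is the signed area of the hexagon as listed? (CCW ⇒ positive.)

777

Cross-terms: 544, 346, 112, 122, 22, 408  ⇒  Σ = 1554
Signed area = Σ/2 = 777 (positive ⇒ counter-clockwise traversal).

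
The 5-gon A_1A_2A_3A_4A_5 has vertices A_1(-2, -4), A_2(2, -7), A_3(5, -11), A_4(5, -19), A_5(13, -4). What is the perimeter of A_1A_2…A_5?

|A_1A_2| = √((4)² + (-3)²) = √25 = 5
|A_2A_3| = √((3)² + (-4)²) = √25 = 5
|A_3A_4| = √((0)² + (-8)²) = √64 = 8
|A_4A_5| = √((8)² + (15)²) = √289 = 17
|A_5A_1| = √((-15)² + (0)²) = √225 = 15
Perimeter = 5 + 5 + 8 + 17 + 15 = 50.

50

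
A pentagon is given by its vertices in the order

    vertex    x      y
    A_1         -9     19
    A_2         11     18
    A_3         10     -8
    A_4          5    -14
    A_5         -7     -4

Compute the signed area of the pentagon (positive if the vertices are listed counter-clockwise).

-513

Apply Gauss's area formula: 2A = Σ (x_i·y_{i+1} − x_{i+1}·y_i), indices taken mod 5.
Cross-terms: -371, -268, -100, -118, -169  ⇒  Σ = -1026
Signed area = Σ/2 = -513 (negative ⇒ clockwise traversal).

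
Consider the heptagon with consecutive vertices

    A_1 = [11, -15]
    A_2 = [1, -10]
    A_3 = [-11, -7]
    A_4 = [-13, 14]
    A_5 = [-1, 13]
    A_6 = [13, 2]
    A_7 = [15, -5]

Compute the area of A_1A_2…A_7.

Σ = (-95) + (-117) + (-245) + (-155) + (-171) + (-95) + (-170) = -1048
Area = |Σ|/2 = 524.

524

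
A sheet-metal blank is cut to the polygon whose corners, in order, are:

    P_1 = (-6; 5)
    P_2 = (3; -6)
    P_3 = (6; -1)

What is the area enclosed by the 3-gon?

39

Apply the surveyor's formula: 2A = Σ (x_i·y_{i+1} − x_{i+1}·y_i), indices taken mod 3.
Σ = (21) + (33) + (24) = 78
Area = |Σ|/2 = 39.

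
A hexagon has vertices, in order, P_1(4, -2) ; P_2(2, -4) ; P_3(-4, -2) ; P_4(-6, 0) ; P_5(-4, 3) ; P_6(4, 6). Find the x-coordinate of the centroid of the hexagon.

-2/65

Apply the shoelace (surveyor's) formula. First the cross-terms c_i = x_i·y_{i+1} − x_{i+1}·y_i:
  -12, -20, -12, -18, -36, -32  ⇒  2A = -130, A = -65.
Then Σ (x_i + x_{i+1})·c_i = 12, so x̄ = 12 / (6·(-65)) = -2/65.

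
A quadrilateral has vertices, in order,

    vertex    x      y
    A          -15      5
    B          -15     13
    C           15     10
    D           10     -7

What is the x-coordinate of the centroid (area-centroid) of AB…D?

Apply the shoelace (surveyor's) formula. First the cross-terms c_i = x_i·y_{i+1} − x_{i+1}·y_i:
  -120, -345, -205, -55  ⇒  2A = -725, A = -362.5.
Then Σ (x_i + x_{i+1})·c_i = -1250, so x̄ = -1250 / (6·(-362.5)) = 50/87.

50/87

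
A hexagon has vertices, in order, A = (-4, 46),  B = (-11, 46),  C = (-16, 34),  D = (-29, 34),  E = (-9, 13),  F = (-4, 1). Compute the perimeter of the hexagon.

120

|AB| = √((-7)² + (0)²) = √49 = 7
|BC| = √((-5)² + (-12)²) = √169 = 13
|CD| = √((-13)² + (0)²) = √169 = 13
|DE| = √((20)² + (-21)²) = √841 = 29
|EF| = √((5)² + (-12)²) = √169 = 13
|FA| = √((0)² + (45)²) = √2025 = 45
Perimeter = 7 + 13 + 13 + 29 + 13 + 45 = 120.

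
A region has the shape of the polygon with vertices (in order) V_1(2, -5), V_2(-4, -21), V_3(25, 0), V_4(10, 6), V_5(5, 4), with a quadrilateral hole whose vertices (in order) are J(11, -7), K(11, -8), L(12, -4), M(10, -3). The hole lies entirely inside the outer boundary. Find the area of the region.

Outer boundary:
V_1→V_2: (2)(-21) − (-4)(-5) = -62
V_2→V_3: (-4)(0) − (25)(-21) = 525
V_3→V_4: (25)(6) − (10)(0) = 150
V_4→V_5: (10)(4) − (5)(6) = 10
V_5→V_1: (5)(-5) − (2)(4) = -33
Σ = 590
Area = |Σ|/2 = 295.
Hole:
Apply Gauss's area formula: 2A = Σ (x_i·y_{i+1} − x_{i+1}·y_i), indices taken mod 4.
Cross-terms: -11, 52, 4, -37  ⇒  Σ = 8
Area = |Σ|/2 = 4.
Net area = 295 − 4 = 291.

291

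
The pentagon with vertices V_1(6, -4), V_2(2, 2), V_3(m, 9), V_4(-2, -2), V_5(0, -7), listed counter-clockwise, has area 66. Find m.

-5

The doubled signed area Σ (x_i y_{i+1} − x_{i+1} y_i) is linear in m.
With m=0 it equals 112; the coefficient of m is -4 (from the two edges through V_3).
So -4·m + 112 = 2·66 = 132 ⇒ m = -5.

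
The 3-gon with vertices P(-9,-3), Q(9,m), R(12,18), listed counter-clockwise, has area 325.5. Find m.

-16

Write out the shoelace sum; only the two edges meeting at Q involve m:
2·Area = [((-9)·m − 9·(-3)) + (9·18 − 12·m)] + 126
       = -21·m + 315 = 651
⇒ m = -16.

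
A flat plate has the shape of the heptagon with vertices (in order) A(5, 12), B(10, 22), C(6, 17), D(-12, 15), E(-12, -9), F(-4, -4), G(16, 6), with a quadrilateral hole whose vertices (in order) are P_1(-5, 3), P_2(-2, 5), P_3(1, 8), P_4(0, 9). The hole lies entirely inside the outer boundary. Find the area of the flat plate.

405

Outer boundary:
Cross-terms: -10, 38, 294, 288, 12, 40, 162  ⇒  Σ = 824
Area = |Σ|/2 = 412.
Hole:
Apply the shoelace formula: 2A = Σ (x_i·y_{i+1} − x_{i+1}·y_i), indices taken mod 4.
P_1→P_2: (-5)(5) − (-2)(3) = -19
P_2→P_3: (-2)(8) − (1)(5) = -21
P_3→P_4: (1)(9) − (0)(8) = 9
P_4→P_1: (0)(3) − (-5)(9) = 45
Σ = 14
Area = |Σ|/2 = 7.
Net area = 412 − 7 = 405.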